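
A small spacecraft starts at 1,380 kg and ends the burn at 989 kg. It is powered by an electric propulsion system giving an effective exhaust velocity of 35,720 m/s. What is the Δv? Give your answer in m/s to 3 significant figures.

From the ideal rocket equation, Δv = v_e · ln(m₀/m_f) = 35720.0 × ln(1.395) = 35720.0 × 0.3331 ≈ 11899.9 m/s.

Δv ≈ 11900 m/s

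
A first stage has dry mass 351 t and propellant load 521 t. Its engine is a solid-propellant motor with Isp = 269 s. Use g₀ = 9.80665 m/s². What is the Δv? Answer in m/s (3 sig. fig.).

Δv ≈ 2400 m/s

v_e = Isp · g₀ = 269 × 9.80665 = 2638.0 m/s.
m₀ = m_dry + m_prop = 351 + 521 = 872 t.
Δv = v_e · ln(m₀/m_f) = 2638.0 × ln(2.484) = 2638.0 × 0.9100 ≈ 2400.6 m/s.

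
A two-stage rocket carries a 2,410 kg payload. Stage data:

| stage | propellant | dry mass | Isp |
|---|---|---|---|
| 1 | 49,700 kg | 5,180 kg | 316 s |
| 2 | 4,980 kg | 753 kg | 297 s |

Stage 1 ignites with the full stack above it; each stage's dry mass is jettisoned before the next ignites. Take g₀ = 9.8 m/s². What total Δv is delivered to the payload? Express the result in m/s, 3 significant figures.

Ignition mass of stage 1 = 49,700+5,180 + 4,980+753 + 2,410 = 63,023 kg.
Stage 1: m₀ = 63,023 kg, m_f = 63,023 − 49,700 = 13,323 kg; Δv = 316×9.8×ln(4.73) = 3096.8×1.5540 ≈ 4812 m/s.
Stage 2: m₀ = 8,143 kg, m_f = 8,143 − 4,980 = 3,163 kg; Δv = 297×9.8×ln(2.574) = 2910.6×0.9456 ≈ 2752 m/s.
Total Δv = 4812 + 2752 = 7564 m/s.

Δv ≈ 7560 m/s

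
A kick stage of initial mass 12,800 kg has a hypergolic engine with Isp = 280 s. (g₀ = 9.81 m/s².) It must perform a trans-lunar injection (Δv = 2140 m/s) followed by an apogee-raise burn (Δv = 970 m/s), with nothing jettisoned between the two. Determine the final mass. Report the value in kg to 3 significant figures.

v_e = Isp · g₀ = 280 × 9.81 = 2746.8 m/s.
After the first burn: m = 12800 × exp(−2140/2746.8) = 12800 × 0.45882 = 5,872.9 kg.
After the second burn: m = 5,872.9 × exp(−970/2746.8) = 5,872.9 × 0.70248 = 4,125.59 kg.

final mass ≈ 4130 kg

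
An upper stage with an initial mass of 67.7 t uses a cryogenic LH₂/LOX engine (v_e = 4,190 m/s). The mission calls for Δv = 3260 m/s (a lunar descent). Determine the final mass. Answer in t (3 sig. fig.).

Using Δv = v_e ln(m₀/m_f): m₀/m_f = exp(Δv / v_e) = exp(3260 / 4190.0) = exp(0.7780) = 2.1772.
m_f = m₀ / 2.1772 = 67.7 / 2.1772 = 31.095 t.

final mass ≈ 31.1 t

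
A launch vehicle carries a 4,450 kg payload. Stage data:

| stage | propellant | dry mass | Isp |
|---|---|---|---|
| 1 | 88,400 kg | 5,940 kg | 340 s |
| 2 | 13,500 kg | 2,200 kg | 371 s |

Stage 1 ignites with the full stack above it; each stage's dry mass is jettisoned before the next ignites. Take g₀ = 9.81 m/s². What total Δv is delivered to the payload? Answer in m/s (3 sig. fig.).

Δv ≈ 8970 m/s

Ignition mass of stage 1 = 88,400+5,940 + 13,500+2,200 + 4,450 = 114,490 kg.
Stage 1: m₀ = 114,490 kg, m_f = 114,490 − 88,400 = 26,090 kg; Δv = 340×9.81×ln(4.388) = 3335.4×1.4789 ≈ 4933 m/s.
Stage 2: m₀ = 20,150 kg, m_f = 20,150 − 13,500 = 6,650 kg; Δv = 371×9.81×ln(3.03) = 3639.5×1.1086 ≈ 4035 m/s.
Total Δv = 4933 + 4035 = 8968 m/s.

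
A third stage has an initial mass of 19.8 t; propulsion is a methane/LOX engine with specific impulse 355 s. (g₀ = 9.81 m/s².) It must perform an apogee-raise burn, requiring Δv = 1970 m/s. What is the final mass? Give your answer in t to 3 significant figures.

v_e = Isp · g₀ = 355 × 9.81 = 3482.6 m/s.
m₀/m_f = exp(Δv / v_e) = exp(1970 / 3482.6) = exp(0.5657) = 1.7606.
m_f = m₀ / 1.7606 = 19.8 / 1.7606 = 11.2462 t.

final mass ≈ 11.2 t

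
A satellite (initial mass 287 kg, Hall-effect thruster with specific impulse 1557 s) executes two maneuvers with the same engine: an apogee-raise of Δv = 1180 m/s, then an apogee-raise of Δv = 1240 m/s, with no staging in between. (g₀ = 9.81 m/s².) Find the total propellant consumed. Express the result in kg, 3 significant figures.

v_e = Isp · g₀ = 1557 × 9.81 = 15274.2 m/s.
After the first burn: m = 287 × exp(−1180/15274.2) = 287 × 0.92565 = 265.662 kg.
After the second burn: m = 265.662 × exp(−1240/15274.2) = 265.662 × 0.92203 = 244.948 kg.
Total propellant = m₀ − m_final = 287 − 244.948 = 42.052 kg.

total propellant consumed ≈ 42.1 kg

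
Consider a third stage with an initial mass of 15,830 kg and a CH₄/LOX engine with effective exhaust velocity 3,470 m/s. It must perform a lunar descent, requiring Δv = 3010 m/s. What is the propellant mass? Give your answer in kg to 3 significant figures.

propellant mass ≈ 9180 kg

m₀/m_f = exp(Δv / v_e) = exp(3010 / 3470.0) = exp(0.8674) = 2.3808.
m_f = 15,830 / 2.3808 = 6,649.03 kg, so propellant = m₀ − m_f = 15,830 − 6,649.03 = 9,180.97 kg.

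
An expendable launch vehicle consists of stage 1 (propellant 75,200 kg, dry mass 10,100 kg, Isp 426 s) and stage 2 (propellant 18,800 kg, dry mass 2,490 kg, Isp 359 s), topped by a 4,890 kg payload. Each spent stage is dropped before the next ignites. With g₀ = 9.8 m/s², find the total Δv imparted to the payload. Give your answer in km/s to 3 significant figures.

Ignition mass of stage 1 = 75,200+10,100 + 18,800+2,490 + 4,890 = 111,480 kg.
Stage 1: m₀ = 111,480 kg, m_f = 111,480 − 75,200 = 36,280 kg; Δv = 426×9.8×ln(3.073) = 4174.8×1.1226 ≈ 4687 m/s.
Stage 2: m₀ = 26,180 kg, m_f = 26,180 − 18,800 = 7,380 kg; Δv = 359×9.8×ln(3.547) = 3518.2×1.2662 ≈ 4455 m/s.
Total Δv = 4687 + 4455 = 9142 m/s.

Δv ≈ 9.14 km/s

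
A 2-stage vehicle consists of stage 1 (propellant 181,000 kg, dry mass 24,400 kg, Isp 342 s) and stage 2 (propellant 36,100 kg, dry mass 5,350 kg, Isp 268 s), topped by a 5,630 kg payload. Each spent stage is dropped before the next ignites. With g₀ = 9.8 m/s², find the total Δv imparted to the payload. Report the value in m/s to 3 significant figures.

Ignition mass of stage 1 = 181,000+24,400 + 36,100+5,350 + 5,630 = 252,480 kg.
Stage 1: m₀ = 252,480 kg, m_f = 252,480 − 181,000 = 71,480 kg; Δv = 342×9.8×ln(3.532) = 3351.6×1.2619 ≈ 4229 m/s.
Stage 2: m₀ = 47,080 kg, m_f = 47,080 − 36,100 = 10,980 kg; Δv = 268×9.8×ln(4.288) = 2626.4×1.4558 ≈ 3823 m/s.
Total Δv = 4229 + 3823 = 8052 m/s.

Δv ≈ 8050 m/s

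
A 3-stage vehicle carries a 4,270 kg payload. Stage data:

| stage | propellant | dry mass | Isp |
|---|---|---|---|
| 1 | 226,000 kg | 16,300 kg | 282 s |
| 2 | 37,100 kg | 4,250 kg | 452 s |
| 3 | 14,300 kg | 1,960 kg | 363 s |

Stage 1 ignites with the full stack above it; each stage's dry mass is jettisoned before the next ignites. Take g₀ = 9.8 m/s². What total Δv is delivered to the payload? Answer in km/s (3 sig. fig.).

Δv ≈ 12.1 km/s

Ignition mass of stage 1 = 226,000+16,300 + 37,100+4,250 + 14,300+1,960 + 4,270 = 304,180 kg.
Stage 1: m₀ = 304,180 kg, m_f = 304,180 − 226,000 = 78,180 kg; Δv = 282×9.8×ln(3.891) = 2763.6×1.3586 ≈ 3755 m/s.
Stage 2: m₀ = 61,880 kg, m_f = 61,880 − 37,100 = 24,780 kg; Δv = 452×9.8×ln(2.497) = 4429.6×0.9152 ≈ 4054 m/s.
Stage 3: m₀ = 20,530 kg, m_f = 20,530 − 14,300 = 6,230 kg; Δv = 363×9.8×ln(3.295) = 3557.4×1.1925 ≈ 4242 m/s.
Total Δv = 3755 + 4054 + 4242 = 12051 m/s.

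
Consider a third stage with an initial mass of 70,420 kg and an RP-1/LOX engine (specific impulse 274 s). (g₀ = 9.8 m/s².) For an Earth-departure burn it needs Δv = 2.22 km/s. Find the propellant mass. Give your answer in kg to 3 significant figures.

propellant mass ≈ 39600 kg

v_e = Isp · g₀ = 274 × 9.8 = 2685.2 m/s.
m₀/m_f = exp(Δv / v_e) = exp(2220 / 2685.2) = exp(0.8268) = 2.2859.
m_f = 70,420 / 2.2859 = 30,806.2 kg, so propellant = m₀ − m_f = 70,420 − 30,806.2 = 39,613.8 kg.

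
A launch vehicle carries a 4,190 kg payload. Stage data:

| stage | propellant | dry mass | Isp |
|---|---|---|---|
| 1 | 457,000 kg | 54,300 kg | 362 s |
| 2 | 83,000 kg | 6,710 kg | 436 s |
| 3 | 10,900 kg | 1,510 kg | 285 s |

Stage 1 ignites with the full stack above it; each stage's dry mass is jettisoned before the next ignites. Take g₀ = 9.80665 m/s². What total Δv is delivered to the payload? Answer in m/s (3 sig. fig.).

Ignition mass of stage 1 = 457,000+54,300 + 83,000+6,710 + 10,900+1,510 + 4,190 = 617,610 kg.
Stage 1: m₀ = 617,610 kg, m_f = 617,610 − 457,000 = 160,610 kg; Δv = 362×9.80665×ln(3.845) = 3550.0×1.3469 ≈ 4781 m/s.
Stage 2: m₀ = 106,310 kg, m_f = 106,310 − 83,000 = 23,310 kg; Δv = 436×9.80665×ln(4.561) = 4275.7×1.5175 ≈ 6488 m/s.
Stage 3: m₀ = 16,600 kg, m_f = 16,600 − 10,900 = 5,700 kg; Δv = 285×9.80665×ln(2.912) = 2794.9×1.0689 ≈ 2988 m/s.
Total Δv = 4781 + 6488 + 2988 = 14257 m/s.

Δv ≈ 14300 m/s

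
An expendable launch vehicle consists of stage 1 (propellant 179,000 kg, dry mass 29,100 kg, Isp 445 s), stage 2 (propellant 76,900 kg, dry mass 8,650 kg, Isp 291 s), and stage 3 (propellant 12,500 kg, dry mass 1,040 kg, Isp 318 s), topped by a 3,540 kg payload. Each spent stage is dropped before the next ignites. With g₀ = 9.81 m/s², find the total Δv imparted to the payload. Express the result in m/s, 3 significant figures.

Ignition mass of stage 1 = 179,000+29,100 + 76,900+8,650 + 12,500+1,040 + 3,540 = 310,730 kg.
Stage 1: m₀ = 310,730 kg, m_f = 310,730 − 179,000 = 131,730 kg; Δv = 445×9.81×ln(2.359) = 4365.4×0.8582 ≈ 3746 m/s.
Stage 2: m₀ = 102,630 kg, m_f = 102,630 − 76,900 = 25,730 kg; Δv = 291×9.81×ln(3.989) = 2854.7×1.3835 ≈ 3949 m/s.
Stage 3: m₀ = 17,080 kg, m_f = 17,080 − 12,500 = 4,580 kg; Δv = 318×9.81×ln(3.729) = 3119.6×1.3162 ≈ 4106 m/s.
Total Δv = 3746 + 3949 + 4106 = 11801 m/s.

Δv ≈ 11800 m/s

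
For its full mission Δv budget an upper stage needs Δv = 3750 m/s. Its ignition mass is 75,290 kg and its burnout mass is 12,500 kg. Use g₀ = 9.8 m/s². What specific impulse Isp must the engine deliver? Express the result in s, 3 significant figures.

Isp ≈ 213 s

ln(m₀/m_f) = ln(75290/12500) = ln(6.023) = 1.7956.
From the ideal rocket equation, v_e = Δv / ln(m₀/m_f) = 3750 / 1.7956 = 2088.4 m/s.
Isp = v_e / g₀ = 2088.4 / 9.8 = 213.1 s.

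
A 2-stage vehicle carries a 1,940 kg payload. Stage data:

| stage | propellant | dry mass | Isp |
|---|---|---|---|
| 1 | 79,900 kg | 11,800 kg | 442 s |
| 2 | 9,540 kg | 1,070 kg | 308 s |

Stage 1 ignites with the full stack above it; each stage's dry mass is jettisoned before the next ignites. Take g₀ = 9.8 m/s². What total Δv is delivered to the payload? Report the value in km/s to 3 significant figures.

Ignition mass of stage 1 = 79,900+11,800 + 9,540+1,070 + 1,940 = 104,250 kg.
Stage 1: m₀ = 104,250 kg, m_f = 104,250 − 79,900 = 24,350 kg; Δv = 442×9.8×ln(4.281) = 4331.6×1.4543 ≈ 6299 m/s.
Stage 2: m₀ = 12,550 kg, m_f = 12,550 − 9,540 = 3,010 kg; Δv = 308×9.8×ln(4.169) = 3018.4×1.4278 ≈ 4310 m/s.
Total Δv = 6299 + 4310 = 10609 m/s.

Δv ≈ 10.6 km/s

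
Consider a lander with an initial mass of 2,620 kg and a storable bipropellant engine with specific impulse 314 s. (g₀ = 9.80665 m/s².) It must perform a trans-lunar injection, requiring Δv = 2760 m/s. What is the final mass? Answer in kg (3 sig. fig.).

final mass ≈ 1070 kg

v_e = Isp · g₀ = 314 × 9.80665 = 3079.3 m/s.
m₀/m_f = exp(Δv / v_e) = exp(2760 / 3079.3) = exp(0.8963) = 2.4505.
m_f = m₀ / 2.4505 = 2,620 / 2.4505 = 1,069.17 kg.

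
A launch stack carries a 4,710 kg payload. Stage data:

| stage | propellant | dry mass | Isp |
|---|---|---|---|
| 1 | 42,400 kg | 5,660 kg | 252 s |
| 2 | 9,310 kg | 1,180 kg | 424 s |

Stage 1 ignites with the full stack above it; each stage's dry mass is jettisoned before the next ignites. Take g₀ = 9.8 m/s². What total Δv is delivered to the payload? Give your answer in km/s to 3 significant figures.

Ignition mass of stage 1 = 42,400+5,660 + 9,310+1,180 + 4,710 = 63,260 kg.
Stage 1: m₀ = 63,260 kg, m_f = 63,260 − 42,400 = 20,860 kg; Δv = 252×9.8×ln(3.033) = 2469.6×1.1094 ≈ 2740 m/s.
Stage 2: m₀ = 15,200 kg, m_f = 15,200 − 9,310 = 5,890 kg; Δv = 424×9.8×ln(2.581) = 4155.2×0.9480 ≈ 3939 m/s.
Total Δv = 2740 + 3939 = 6679 m/s.

Δv ≈ 6.68 km/s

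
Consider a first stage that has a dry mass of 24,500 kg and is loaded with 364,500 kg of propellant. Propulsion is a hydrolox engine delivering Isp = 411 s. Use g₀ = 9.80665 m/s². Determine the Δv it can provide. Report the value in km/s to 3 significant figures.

v_e = Isp · g₀ = 411 × 9.80665 = 4030.5 m/s.
m₀ = m_dry + m_prop = 24,500 + 364,500 = 389,000 kg.
By the Tsiolkovsky rocket equation, Δv = v_e · ln(m₀/m_f) = 4030.5 × ln(15.88) = 4030.5 × 2.7649 ≈ 11144.0 m/s.

Δv ≈ 11.1 km/s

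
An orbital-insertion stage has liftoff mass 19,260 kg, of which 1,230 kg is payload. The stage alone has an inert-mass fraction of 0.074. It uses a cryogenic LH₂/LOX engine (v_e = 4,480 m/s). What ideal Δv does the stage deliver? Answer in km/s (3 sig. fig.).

Δv ≈ 9.03 km/s

Stage wet mass = m₀ − payload = 19,260 − 1,230 = 18,030 kg.
Stage dry mass = ε × stage wet mass = 0.074 × 18,030 = 1,334.22 kg.
Burnout mass m_f = stage dry + payload = 1,334.22 + 1,230 = 2,564.22 kg.
Δv = v_e · ln(19,260/2,564.22) = 4480.0 × ln(7.511) = 4480.0 × 2.0164 ≈ 9033 m/s.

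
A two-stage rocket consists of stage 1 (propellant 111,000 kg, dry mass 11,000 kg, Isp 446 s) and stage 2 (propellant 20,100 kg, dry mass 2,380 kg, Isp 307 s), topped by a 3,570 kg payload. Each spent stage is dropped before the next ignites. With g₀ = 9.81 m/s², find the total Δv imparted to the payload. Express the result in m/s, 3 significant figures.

Ignition mass of stage 1 = 111,000+11,000 + 20,100+2,380 + 3,570 = 148,050 kg.
Stage 1: m₀ = 148,050 kg, m_f = 148,050 − 111,000 = 37,050 kg; Δv = 446×9.81×ln(3.996) = 4375.3×1.3853 ≈ 6061 m/s.
Stage 2: m₀ = 26,050 kg, m_f = 26,050 − 20,100 = 5,950 kg; Δv = 307×9.81×ln(4.378) = 3011.7×1.4766 ≈ 4447 m/s.
Total Δv = 6061 + 4447 = 10508 m/s.

Δv ≈ 10500 m/s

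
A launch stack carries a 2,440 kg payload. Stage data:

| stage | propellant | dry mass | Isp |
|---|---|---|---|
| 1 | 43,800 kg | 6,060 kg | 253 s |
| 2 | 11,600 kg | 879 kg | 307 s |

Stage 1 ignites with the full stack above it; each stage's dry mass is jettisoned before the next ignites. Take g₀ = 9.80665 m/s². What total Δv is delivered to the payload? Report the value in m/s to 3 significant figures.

Ignition mass of stage 1 = 43,800+6,060 + 11,600+879 + 2,440 = 64,779 kg.
Stage 1: m₀ = 64,779 kg, m_f = 64,779 − 43,800 = 20,979 kg; Δv = 253×9.80665×ln(3.088) = 2481.1×1.1275 ≈ 2797 m/s.
Stage 2: m₀ = 14,919 kg, m_f = 14,919 − 11,600 = 3,319 kg; Δv = 307×9.80665×ln(4.495) = 3010.6×1.5030 ≈ 4525 m/s.
Total Δv = 2797 + 4525 = 7322 m/s.

Δv ≈ 7320 m/s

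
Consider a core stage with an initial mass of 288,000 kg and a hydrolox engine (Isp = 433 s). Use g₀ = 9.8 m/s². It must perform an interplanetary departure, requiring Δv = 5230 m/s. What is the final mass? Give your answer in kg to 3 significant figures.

v_e = Isp · g₀ = 433 × 9.8 = 4243.4 m/s.
From the ideal rocket equation, m₀/m_f = exp(Δv / v_e) = exp(5230 / 4243.4) = exp(1.2325) = 3.4298.
m_f = m₀ / 3.4298 = 288,000 / 3.4298 = 83,969.9 kg.

final mass ≈ 84000 kg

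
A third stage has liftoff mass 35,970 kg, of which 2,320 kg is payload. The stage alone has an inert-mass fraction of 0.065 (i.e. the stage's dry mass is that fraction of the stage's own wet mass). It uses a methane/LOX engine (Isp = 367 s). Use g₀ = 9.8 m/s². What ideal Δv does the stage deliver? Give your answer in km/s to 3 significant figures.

Stage wet mass = m₀ − payload = 35,970 − 2,320 = 33,650 kg.
Stage dry mass = ε × stage wet mass = 0.065 × 33,650 = 2,187.25 kg.
Burnout mass m_f = stage dry + payload = 2,187.25 + 2,320 = 4,507.25 kg.
v_e = Isp · g₀ = 367 × 9.8 = 3596.6 m/s.
By the Tsiolkovsky rocket equation, Δv = v_e · ln(35,970/4,507.25) = 3596.6 × ln(7.98) = 3596.6 × 2.0770 ≈ 7470 m/s.

Δv ≈ 7.47 km/s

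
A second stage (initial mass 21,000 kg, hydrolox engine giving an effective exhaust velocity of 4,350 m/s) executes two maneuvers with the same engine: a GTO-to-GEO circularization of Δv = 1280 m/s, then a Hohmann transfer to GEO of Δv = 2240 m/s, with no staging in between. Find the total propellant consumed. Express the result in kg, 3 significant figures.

total propellant consumed ≈ 11700 kg

After the first burn: m = 21000 × exp(−1280/4350.0) = 21000 × 0.74509 = 15,646.9 kg.
After the second burn: m = 15,646.9 × exp(−2240/4350.0) = 15,646.9 × 0.59753 = 9,349.49 kg.
Total propellant = m₀ − m_final = 21000 − 9,349.49 = 11,650.51 kg.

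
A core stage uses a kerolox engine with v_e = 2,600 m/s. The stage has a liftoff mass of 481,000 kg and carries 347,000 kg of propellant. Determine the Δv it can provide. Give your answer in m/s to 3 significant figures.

Δv ≈ 3320 m/s

m_f = m₀ − m_prop = 481,000 − 347,000 = 134,000 kg.
Using Δv = v_e ln(m₀/m_f): Δv = v_e · ln(m₀/m_f) = 2600.0 × ln(3.59) = 2600.0 × 1.2780 ≈ 3322.9 m/s.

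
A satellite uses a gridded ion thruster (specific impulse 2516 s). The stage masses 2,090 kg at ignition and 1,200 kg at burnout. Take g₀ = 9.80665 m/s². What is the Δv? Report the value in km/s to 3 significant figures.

Δv ≈ 13.7 km/s

v_e = Isp · g₀ = 2516 × 9.80665 = 24673.5 m/s.
Rocket equation: Δv = v_e · ln(m₀/m_f) = 24673.5 × ln(1.742) = 24673.5 × 0.5548 ≈ 13689.9 m/s.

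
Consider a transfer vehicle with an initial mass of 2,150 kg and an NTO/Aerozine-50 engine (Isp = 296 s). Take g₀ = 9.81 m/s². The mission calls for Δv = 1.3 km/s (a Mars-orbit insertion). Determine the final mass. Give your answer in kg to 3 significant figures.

final mass ≈ 1370 kg

v_e = Isp · g₀ = 296 × 9.81 = 2903.8 m/s.
From the ideal rocket equation, m₀/m_f = exp(Δv / v_e) = exp(1300 / 2903.8) = exp(0.4477) = 1.5647.
m_f = m₀ / 1.5647 = 2,150 / 1.5647 = 1,374.07 kg.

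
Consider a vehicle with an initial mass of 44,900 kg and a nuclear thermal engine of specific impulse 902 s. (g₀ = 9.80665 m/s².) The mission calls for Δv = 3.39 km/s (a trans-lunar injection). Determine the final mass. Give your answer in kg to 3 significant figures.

v_e = Isp · g₀ = 902 × 9.80665 = 8845.6 m/s.
Rocket equation: m₀/m_f = exp(Δv / v_e) = exp(3390 / 8845.6) = exp(0.3832) = 1.4670.
m_f = m₀ / 1.4670 = 44,900 / 1.4670 = 30,606.7 kg.

final mass ≈ 30600 kg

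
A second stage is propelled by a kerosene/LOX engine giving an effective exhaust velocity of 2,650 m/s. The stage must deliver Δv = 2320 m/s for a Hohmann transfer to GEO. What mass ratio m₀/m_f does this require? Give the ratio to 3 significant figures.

mass ratio ≈ 2.40

m₀/m_f = exp(Δv / v_e) = exp(2320 / 2650.0) = exp(0.8755) = 2.4000.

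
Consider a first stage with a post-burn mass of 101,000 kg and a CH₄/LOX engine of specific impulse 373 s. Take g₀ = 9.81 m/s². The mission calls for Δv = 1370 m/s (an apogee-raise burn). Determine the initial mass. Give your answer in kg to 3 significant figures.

v_e = Isp · g₀ = 373 × 9.81 = 3659.1 m/s.
From the ideal rocket equation, m₀/m_f = exp(Δv / v_e) = exp(1370 / 3659.1) = exp(0.3744) = 1.4541.
m₀ = m_f × 1.4541 = 101,000 × 1.4541 = 146,864 kg.

initial mass ≈ 147000 kg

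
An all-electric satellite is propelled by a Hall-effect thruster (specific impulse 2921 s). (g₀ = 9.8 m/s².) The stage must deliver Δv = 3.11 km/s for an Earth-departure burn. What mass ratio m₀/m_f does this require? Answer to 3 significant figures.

v_e = Isp · g₀ = 2921 × 9.8 = 28625.8 m/s.
From the ideal rocket equation, m₀/m_f = exp(Δv / v_e) = exp(3110 / 28625.8) = exp(0.1086) = 1.1148.

mass ratio ≈ 1.11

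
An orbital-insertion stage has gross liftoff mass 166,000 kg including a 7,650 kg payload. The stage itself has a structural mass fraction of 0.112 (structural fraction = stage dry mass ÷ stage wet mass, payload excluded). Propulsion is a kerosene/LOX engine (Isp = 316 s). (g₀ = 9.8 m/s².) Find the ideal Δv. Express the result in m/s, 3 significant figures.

Stage wet mass = m₀ − payload = 166,000 − 7,650 = 158,350 kg.
Stage dry mass = ε × stage wet mass = 0.112 × 158,350 = 17,735.2 kg.
Burnout mass m_f = stage dry + payload = 17,735.2 + 7,650 = 25,385.2 kg.
v_e = Isp · g₀ = 316 × 9.8 = 3096.8 m/s.
Rocket equation: Δv = v_e · ln(166,000/25,385.2) = 3096.8 × ln(6.539) = 3096.8 × 1.8778 ≈ 5815 m/s.

Δv ≈ 5820 m/s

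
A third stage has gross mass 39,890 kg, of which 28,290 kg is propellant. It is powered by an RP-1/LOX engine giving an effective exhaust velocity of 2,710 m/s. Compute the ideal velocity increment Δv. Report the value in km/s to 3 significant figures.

m_f = m₀ − m_prop = 39,890 − 28,290 = 11,600 kg.
Using Δv = v_e ln(m₀/m_f): Δv = v_e · ln(m₀/m_f) = 2710.0 × ln(3.439) = 2710.0 × 1.2351 ≈ 3347.2 m/s.

Δv ≈ 3.35 km/s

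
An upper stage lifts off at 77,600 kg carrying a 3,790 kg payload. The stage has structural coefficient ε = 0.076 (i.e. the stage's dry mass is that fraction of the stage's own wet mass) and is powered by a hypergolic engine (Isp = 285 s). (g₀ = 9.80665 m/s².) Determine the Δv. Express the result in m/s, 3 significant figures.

Δv ≈ 5900 m/s

Stage wet mass = m₀ − payload = 77,600 − 3,790 = 73,810 kg.
Stage dry mass = ε × stage wet mass = 0.076 × 73,810 = 5,609.56 kg.
Burnout mass m_f = stage dry + payload = 5,609.56 + 3,790 = 9,399.56 kg.
v_e = Isp · g₀ = 285 × 9.80665 = 2794.9 m/s.
By the Tsiolkovsky rocket equation, Δv = v_e · ln(77,600/9,399.56) = 2794.9 × ln(8.256) = 2794.9 × 2.1109 ≈ 5900 m/s.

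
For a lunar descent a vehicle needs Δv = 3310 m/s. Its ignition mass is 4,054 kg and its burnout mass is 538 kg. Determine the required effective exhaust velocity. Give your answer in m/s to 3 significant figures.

v_e ≈ 1640 m/s

ln(m₀/m_f) = ln(4054/538) = ln(7.535) = 2.0196.
Rocket equation: v_e = Δv / ln(m₀/m_f) = 3310 / 2.0196 = 1638.9 m/s.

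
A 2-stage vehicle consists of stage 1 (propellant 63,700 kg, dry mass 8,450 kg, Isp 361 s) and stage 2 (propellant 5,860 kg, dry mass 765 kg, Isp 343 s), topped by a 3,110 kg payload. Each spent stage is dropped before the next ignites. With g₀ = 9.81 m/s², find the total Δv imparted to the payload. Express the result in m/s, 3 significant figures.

Δv ≈ 8430 m/s

Ignition mass of stage 1 = 63,700+8,450 + 5,860+765 + 3,110 = 81,885 kg.
Stage 1: m₀ = 81,885 kg, m_f = 81,885 − 63,700 = 18,185 kg; Δv = 361×9.81×ln(4.503) = 3541.4×1.5047 ≈ 5329 m/s.
Stage 2: m₀ = 9,735 kg, m_f = 9,735 − 5,860 = 3,875 kg; Δv = 343×9.81×ln(2.512) = 3364.8×0.9212 ≈ 3100 m/s.
Total Δv = 5329 + 3100 = 8429 m/s.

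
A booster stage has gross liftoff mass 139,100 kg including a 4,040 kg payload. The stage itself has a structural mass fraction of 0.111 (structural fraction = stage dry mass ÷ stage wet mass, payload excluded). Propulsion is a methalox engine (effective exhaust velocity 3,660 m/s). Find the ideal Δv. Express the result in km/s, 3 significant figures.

Δv ≈ 7.28 km/s

Stage wet mass = m₀ − payload = 139,100 − 4,040 = 135,060 kg.
Stage dry mass = ε × stage wet mass = 0.111 × 135,060 = 14,991.7 kg.
Burnout mass m_f = stage dry + payload = 14,991.7 + 4,040 = 19,031.7 kg.
By the Tsiolkovsky rocket equation, Δv = v_e · ln(139,100/19,031.7) = 3660.0 × ln(7.309) = 3660.0 × 1.9891 ≈ 7280 m/s.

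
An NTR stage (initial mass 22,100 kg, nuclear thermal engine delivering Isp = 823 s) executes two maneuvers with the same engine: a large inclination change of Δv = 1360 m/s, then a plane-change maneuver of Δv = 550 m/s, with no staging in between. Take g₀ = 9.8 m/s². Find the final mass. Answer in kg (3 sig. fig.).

v_e = Isp · g₀ = 823 × 9.8 = 8065.4 m/s.
After the first burn: m = 22100 × exp(−1360/8065.4) = 22100 × 0.84483 = 18,670.7 kg.
After the second burn: m = 18,670.7 × exp(−550/8065.4) = 18,670.7 × 0.93408 = 17,439.9 kg.

final mass ≈ 17400 kg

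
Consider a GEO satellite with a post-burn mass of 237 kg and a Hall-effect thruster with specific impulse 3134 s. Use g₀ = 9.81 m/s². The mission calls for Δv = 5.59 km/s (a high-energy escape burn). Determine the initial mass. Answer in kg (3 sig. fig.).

initial mass ≈ 284 kg

v_e = Isp · g₀ = 3134 × 9.81 = 30744.5 m/s.
Using Δv = v_e ln(m₀/m_f): m₀/m_f = exp(Δv / v_e) = exp(5590 / 30744.5) = exp(0.1818) = 1.1994.
m₀ = m_f × 1.1994 = 237 × 1.1994 = 284.258 kg.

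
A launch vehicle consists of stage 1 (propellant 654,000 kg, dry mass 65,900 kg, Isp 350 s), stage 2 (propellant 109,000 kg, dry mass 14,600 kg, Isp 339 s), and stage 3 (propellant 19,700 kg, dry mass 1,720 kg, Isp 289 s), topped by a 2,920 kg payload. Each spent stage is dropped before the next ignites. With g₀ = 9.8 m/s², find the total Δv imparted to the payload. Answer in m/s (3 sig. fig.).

Ignition mass of stage 1 = 654,000+65,900 + 109,000+14,600 + 19,700+1,720 + 2,920 = 867,840 kg.
Stage 1: m₀ = 867,840 kg, m_f = 867,840 − 654,000 = 213,840 kg; Δv = 350×9.8×ln(4.058) = 3430.0×1.4008 ≈ 4805 m/s.
Stage 2: m₀ = 147,940 kg, m_f = 147,940 − 109,000 = 38,940 kg; Δv = 339×9.8×ln(3.799) = 3322.2×1.3348 ≈ 4434 m/s.
Stage 3: m₀ = 24,340 kg, m_f = 24,340 − 19,700 = 4,640 kg; Δv = 289×9.8×ln(5.246) = 2832.2×1.6574 ≈ 4694 m/s.
Total Δv = 4805 + 4434 + 4694 = 13933 m/s.

Δv ≈ 13900 m/s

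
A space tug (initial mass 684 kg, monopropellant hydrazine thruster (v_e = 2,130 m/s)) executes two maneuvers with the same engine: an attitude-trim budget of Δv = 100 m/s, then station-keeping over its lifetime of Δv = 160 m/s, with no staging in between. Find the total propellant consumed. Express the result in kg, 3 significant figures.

total propellant consumed ≈ 78.6 kg

After the first burn: m = 684 × exp(−100/2130.0) = 684 × 0.95414 = 652.632 kg.
After the second burn: m = 652.632 × exp(−160/2130.0) = 652.632 × 0.92763 = 605.401 kg.
Total propellant = m₀ − m_final = 684 − 605.401 = 78.599 kg.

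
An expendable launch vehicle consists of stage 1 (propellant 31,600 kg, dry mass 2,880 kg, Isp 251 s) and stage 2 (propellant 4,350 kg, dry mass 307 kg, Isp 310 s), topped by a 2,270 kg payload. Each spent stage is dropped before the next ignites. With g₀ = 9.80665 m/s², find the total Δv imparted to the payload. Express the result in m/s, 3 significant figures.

Ignition mass of stage 1 = 31,600+2,880 + 4,350+307 + 2,270 = 41,407 kg.
Stage 1: m₀ = 41,407 kg, m_f = 41,407 − 31,600 = 9,807 kg; Δv = 251×9.80665×ln(4.222) = 2461.5×1.4404 ≈ 3545 m/s.
Stage 2: m₀ = 6,927 kg, m_f = 6,927 − 4,350 = 2,577 kg; Δv = 310×9.80665×ln(2.688) = 3040.1×0.9888 ≈ 3006 m/s.
Total Δv = 3545 + 3006 = 6551 m/s.

Δv ≈ 6550 m/s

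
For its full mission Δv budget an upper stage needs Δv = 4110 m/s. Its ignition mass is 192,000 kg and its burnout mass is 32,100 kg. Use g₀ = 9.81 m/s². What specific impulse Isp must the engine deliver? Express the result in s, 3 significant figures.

ln(m₀/m_f) = ln(192000/32100) = ln(5.981) = 1.7886.
Rocket equation: v_e = Δv / ln(m₀/m_f) = 4110 / 1.7886 = 2297.8 m/s.
Isp = v_e / g₀ = 2297.8 / 9.81 = 234.2 s.

Isp ≈ 234 s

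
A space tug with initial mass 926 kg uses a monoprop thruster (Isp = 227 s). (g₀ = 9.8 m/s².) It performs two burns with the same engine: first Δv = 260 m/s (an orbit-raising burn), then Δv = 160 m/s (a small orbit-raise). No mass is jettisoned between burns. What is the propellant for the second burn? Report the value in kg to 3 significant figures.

v_e = Isp · g₀ = 227 × 9.8 = 2224.6 m/s.
After the first burn: m = 926 × exp(−260/2224.6) = 926 × 0.88970 = 823.862 kg.
After the second burn: m = 823.862 × exp(−160/2224.6) = 823.862 × 0.93060 = 766.686 kg.
Second-burn propellant = 823.862 − 766.686 = 57.176 kg.

propellant for the second burn ≈ 57.2 kg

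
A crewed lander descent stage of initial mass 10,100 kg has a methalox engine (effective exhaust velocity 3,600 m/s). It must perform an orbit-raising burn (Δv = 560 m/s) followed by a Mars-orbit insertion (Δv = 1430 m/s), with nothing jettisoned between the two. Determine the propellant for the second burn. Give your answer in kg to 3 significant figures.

propellant for the second burn ≈ 2830 kg

After the first burn: m = 10100 × exp(−560/3600.0) = 10100 × 0.85594 = 8,644.99 kg.
After the second burn: m = 8,644.99 × exp(−1430/3600.0) = 8,644.99 × 0.67218 = 5,810.99 kg.
Second-burn propellant = 8,644.99 − 5,810.99 = 2,834 kg.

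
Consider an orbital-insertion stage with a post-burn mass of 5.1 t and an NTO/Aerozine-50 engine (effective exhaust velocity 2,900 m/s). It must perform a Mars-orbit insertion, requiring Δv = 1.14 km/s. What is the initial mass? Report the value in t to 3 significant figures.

initial mass ≈ 7.56 t

Using Δv = v_e ln(m₀/m_f): m₀/m_f = exp(Δv / v_e) = exp(1140 / 2900.0) = exp(0.3931) = 1.4816.
m₀ = m_f × 1.4816 = 5.1 × 1.4816 = 7.55616 t.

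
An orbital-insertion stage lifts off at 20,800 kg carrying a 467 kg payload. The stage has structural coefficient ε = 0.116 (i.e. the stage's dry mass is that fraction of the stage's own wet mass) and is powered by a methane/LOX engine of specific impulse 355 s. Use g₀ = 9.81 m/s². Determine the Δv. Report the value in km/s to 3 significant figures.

Stage wet mass = m₀ − payload = 20,800 − 467 = 20,333 kg.
Stage dry mass = ε × stage wet mass = 0.116 × 20,333 = 2,358.63 kg.
Burnout mass m_f = stage dry + payload = 2,358.63 + 467 = 2,825.63 kg.
v_e = Isp · g₀ = 355 × 9.81 = 3482.6 m/s.
Δv = v_e · ln(20,800/2,825.63) = 3482.6 × ln(7.361) = 3482.6 × 1.9962 ≈ 6952 m/s.

Δv ≈ 6.95 km/s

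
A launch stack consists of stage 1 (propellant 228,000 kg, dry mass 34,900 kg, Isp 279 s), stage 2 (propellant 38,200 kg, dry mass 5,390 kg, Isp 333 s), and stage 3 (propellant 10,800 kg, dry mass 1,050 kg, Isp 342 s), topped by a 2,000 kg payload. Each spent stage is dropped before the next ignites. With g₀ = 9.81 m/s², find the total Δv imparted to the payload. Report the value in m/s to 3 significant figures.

Ignition mass of stage 1 = 228,000+34,900 + 38,200+5,390 + 10,800+1,050 + 2,000 = 320,340 kg.
Stage 1: m₀ = 320,340 kg, m_f = 320,340 − 228,000 = 92,340 kg; Δv = 279×9.81×ln(3.469) = 2737.0×1.2439 ≈ 3405 m/s.
Stage 2: m₀ = 57,440 kg, m_f = 57,440 − 38,200 = 19,240 kg; Δv = 333×9.81×ln(2.985) = 3266.7×1.0937 ≈ 3573 m/s.
Stage 3: m₀ = 13,850 kg, m_f = 13,850 − 10,800 = 3,050 kg; Δv = 342×9.81×ln(4.541) = 3355.0×1.5131 ≈ 5077 m/s.
Total Δv = 3405 + 3573 + 5077 = 12055 m/s.

Δv ≈ 12100 m/s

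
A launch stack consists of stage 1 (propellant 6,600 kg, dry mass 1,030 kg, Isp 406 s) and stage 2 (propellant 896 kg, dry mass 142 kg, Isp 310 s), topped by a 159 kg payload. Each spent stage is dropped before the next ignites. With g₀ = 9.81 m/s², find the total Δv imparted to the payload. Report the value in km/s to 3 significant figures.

Δv ≈ 9.68 km/s

Ignition mass of stage 1 = 6,600+1,030 + 896+142 + 159 = 8,827 kg.
Stage 1: m₀ = 8,827 kg, m_f = 8,827 − 6,600 = 2,227 kg; Δv = 406×9.81×ln(3.964) = 3982.9×1.3772 ≈ 5485 m/s.
Stage 2: m₀ = 1,197 kg, m_f = 1,197 − 896 = 301 kg; Δv = 310×9.81×ln(3.977) = 3041.1×1.3805 ≈ 4198 m/s.
Total Δv = 5485 + 4198 = 9683 m/s.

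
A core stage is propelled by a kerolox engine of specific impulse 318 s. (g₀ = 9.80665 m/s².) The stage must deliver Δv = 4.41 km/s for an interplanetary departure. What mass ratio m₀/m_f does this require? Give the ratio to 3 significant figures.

mass ratio ≈ 4.11

v_e = Isp · g₀ = 318 × 9.80665 = 3118.5 m/s.
m₀/m_f = exp(Δv / v_e) = exp(4410 / 3118.5) = exp(1.4141) = 4.1129.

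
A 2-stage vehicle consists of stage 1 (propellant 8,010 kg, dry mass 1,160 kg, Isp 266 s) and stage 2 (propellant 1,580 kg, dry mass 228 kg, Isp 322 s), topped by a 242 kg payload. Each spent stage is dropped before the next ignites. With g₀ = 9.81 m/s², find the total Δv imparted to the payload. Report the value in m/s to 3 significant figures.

Δv ≈ 7920 m/s

Ignition mass of stage 1 = 8,010+1,160 + 1,580+228 + 242 = 11,220 kg.
Stage 1: m₀ = 11,220 kg, m_f = 11,220 − 8,010 = 3,210 kg; Δv = 266×9.81×ln(3.495) = 2609.5×1.2514 ≈ 3266 m/s.
Stage 2: m₀ = 2,050 kg, m_f = 2,050 − 1,580 = 470 kg; Δv = 322×9.81×ln(4.362) = 3158.8×1.4729 ≈ 4653 m/s.
Total Δv = 3266 + 4653 = 7919 m/s.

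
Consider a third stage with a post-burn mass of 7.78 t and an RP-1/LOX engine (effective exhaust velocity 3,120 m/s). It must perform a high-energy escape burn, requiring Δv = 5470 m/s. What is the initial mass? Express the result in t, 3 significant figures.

m₀/m_f = exp(Δv / v_e) = exp(5470 / 3120.0) = exp(1.7532) = 5.7731.
m₀ = m_f × 5.7731 = 7.78 × 5.7731 = 44.9147 t.

initial mass ≈ 44.9 t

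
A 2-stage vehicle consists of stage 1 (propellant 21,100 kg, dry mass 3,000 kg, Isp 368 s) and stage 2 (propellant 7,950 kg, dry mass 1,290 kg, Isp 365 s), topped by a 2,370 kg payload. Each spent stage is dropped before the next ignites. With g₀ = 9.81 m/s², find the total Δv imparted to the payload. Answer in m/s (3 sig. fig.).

Ignition mass of stage 1 = 21,100+3,000 + 7,950+1,290 + 2,370 = 35,710 kg.
Stage 1: m₀ = 35,710 kg, m_f = 35,710 − 21,100 = 14,610 kg; Δv = 368×9.81×ln(2.444) = 3610.1×0.8937 ≈ 3226 m/s.
Stage 2: m₀ = 11,610 kg, m_f = 11,610 − 7,950 = 3,660 kg; Δv = 365×9.81×ln(3.172) = 3580.7×1.1544 ≈ 4134 m/s.
Total Δv = 3226 + 4134 = 7360 m/s.

Δv ≈ 7360 m/s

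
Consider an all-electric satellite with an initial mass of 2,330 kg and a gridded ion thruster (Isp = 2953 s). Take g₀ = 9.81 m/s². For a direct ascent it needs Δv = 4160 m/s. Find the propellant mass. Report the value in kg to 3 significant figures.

propellant mass ≈ 312 kg

v_e = Isp · g₀ = 2953 × 9.81 = 28968.9 m/s.
Using Δv = v_e ln(m₀/m_f): m₀/m_f = exp(Δv / v_e) = exp(4160 / 28968.9) = exp(0.1436) = 1.1544.
m_f = 2,330 / 1.1544 = 2,018.36 kg, so propellant = m₀ − m_f = 2,330 − 2,018.36 = 311.64 kg.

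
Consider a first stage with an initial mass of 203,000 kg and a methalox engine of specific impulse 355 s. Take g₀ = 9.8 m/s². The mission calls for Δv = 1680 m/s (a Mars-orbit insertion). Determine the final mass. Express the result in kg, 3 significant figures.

v_e = Isp · g₀ = 355 × 9.8 = 3479.0 m/s.
m₀/m_f = exp(Δv / v_e) = exp(1680 / 3479.0) = exp(0.4829) = 1.6208.
m_f = m₀ / 1.6208 = 203,000 / 1.6208 = 125,247 kg.

final mass ≈ 125000 kg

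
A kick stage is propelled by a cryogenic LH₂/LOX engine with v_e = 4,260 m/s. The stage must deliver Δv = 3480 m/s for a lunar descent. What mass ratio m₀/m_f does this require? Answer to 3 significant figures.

mass ratio ≈ 2.26

m₀/m_f = exp(Δv / v_e) = exp(3480 / 4260.0) = exp(0.8169) = 2.2635.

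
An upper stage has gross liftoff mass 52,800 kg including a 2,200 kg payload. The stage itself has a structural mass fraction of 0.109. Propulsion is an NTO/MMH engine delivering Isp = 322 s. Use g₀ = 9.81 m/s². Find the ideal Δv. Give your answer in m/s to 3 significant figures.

Δv ≈ 6080 m/s

Stage wet mass = m₀ − payload = 52,800 − 2,200 = 50,600 kg.
Stage dry mass = ε × stage wet mass = 0.109 × 50,600 = 5,515.4 kg.
Burnout mass m_f = stage dry + payload = 5,515.4 + 2,200 = 7,715.4 kg.
v_e = Isp · g₀ = 322 × 9.81 = 3158.8 m/s.
Δv = v_e · ln(52,800/7,715.4) = 3158.8 × ln(6.843) = 3158.8 × 1.9233 ≈ 6075 m/s.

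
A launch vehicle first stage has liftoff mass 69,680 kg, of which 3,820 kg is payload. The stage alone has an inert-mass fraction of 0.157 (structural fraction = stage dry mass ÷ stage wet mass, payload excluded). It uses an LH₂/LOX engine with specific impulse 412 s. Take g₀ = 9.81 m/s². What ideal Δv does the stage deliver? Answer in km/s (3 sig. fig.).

Stage wet mass = m₀ − payload = 69,680 − 3,820 = 65,860 kg.
Stage dry mass = ε × stage wet mass = 0.157 × 65,860 = 10,340 kg.
Burnout mass m_f = stage dry + payload = 10,340 + 3,820 = 14,160 kg.
v_e = Isp · g₀ = 412 × 9.81 = 4041.7 m/s.
By the Tsiolkovsky rocket equation, Δv = v_e · ln(69,680/14,160) = 4041.7 × ln(4.921) = 4041.7 × 1.5935 ≈ 6440 m/s.

Δv ≈ 6.44 km/s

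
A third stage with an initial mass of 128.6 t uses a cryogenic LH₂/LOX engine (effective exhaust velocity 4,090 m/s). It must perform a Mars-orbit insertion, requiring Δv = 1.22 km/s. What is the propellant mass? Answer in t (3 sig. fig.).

m₀/m_f = exp(Δv / v_e) = exp(1220 / 4090.0) = exp(0.2983) = 1.3476.
m_f = 128.6 / 1.3476 = 95.4289 t, so propellant = m₀ − m_f = 128.6 − 95.4289 = 33.1711 t.

propellant mass ≈ 33.2 t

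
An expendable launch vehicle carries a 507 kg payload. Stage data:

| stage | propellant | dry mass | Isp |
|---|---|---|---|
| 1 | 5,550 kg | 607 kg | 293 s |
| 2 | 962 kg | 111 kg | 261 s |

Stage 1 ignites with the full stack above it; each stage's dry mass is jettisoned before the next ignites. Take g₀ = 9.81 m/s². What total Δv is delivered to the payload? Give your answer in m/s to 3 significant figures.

Ignition mass of stage 1 = 5,550+607 + 962+111 + 507 = 7,737 kg.
Stage 1: m₀ = 7,737 kg, m_f = 7,737 − 5,550 = 2,187 kg; Δv = 293×9.81×ln(3.538) = 2874.3×1.2635 ≈ 3632 m/s.
Stage 2: m₀ = 1,580 kg, m_f = 1,580 − 962 = 618 kg; Δv = 261×9.81×ln(2.557) = 2560.4×0.9387 ≈ 2403 m/s.
Total Δv = 3632 + 2403 = 6035 m/s.

Δv ≈ 6040 m/s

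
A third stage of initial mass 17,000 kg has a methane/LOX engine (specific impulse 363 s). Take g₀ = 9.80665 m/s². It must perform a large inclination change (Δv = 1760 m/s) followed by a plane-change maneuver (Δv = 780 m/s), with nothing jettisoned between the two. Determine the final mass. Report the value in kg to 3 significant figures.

final mass ≈ 8330 kg

v_e = Isp · g₀ = 363 × 9.80665 = 3559.8 m/s.
After the first burn: m = 17000 × exp(−1760/3559.8) = 17000 × 0.60993 = 10,368.8 kg.
After the second burn: m = 10,368.8 × exp(−780/3559.8) = 10,368.8 × 0.80323 = 8,328.53 kg.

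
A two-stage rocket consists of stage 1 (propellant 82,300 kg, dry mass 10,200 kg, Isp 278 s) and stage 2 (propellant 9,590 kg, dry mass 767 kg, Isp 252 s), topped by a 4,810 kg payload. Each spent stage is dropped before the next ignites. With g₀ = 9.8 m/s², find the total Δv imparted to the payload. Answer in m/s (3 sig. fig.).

Δv ≈ 6410 m/s

Ignition mass of stage 1 = 82,300+10,200 + 9,590+767 + 4,810 = 107,667 kg.
Stage 1: m₀ = 107,667 kg, m_f = 107,667 − 82,300 = 25,367 kg; Δv = 278×9.8×ln(4.244) = 2724.4×1.4456 ≈ 3938 m/s.
Stage 2: m₀ = 15,167 kg, m_f = 15,167 − 9,590 = 5,577 kg; Δv = 252×9.8×ln(2.72) = 2469.6×1.0005 ≈ 2471 m/s.
Total Δv = 3938 + 2471 = 6409 m/s.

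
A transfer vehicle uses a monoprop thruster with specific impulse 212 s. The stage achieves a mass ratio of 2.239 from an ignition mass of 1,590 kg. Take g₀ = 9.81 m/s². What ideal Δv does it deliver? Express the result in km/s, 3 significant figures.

Δv ≈ 1.68 km/s

v_e = Isp · g₀ = 212 × 9.81 = 2079.7 m/s.
Rocket equation: Δv = v_e · ln(2.239) = 2079.7 × 0.8060 ≈ 1676.3 m/s.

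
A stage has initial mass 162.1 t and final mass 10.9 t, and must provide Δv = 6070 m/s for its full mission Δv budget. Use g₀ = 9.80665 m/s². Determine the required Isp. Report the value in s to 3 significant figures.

Isp ≈ 229 s

ln(m₀/m_f) = ln(162100/10900) = ln(14.87) = 2.6995.
v_e = Δv / ln(m₀/m_f) = 6070 / 2.6995 = 2248.6 m/s.
Isp = v_e / g₀ = 2248.6 / 9.80665 = 229.3 s.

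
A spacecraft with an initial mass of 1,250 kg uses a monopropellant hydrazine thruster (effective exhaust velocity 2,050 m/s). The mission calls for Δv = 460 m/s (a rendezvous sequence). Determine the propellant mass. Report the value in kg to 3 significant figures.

propellant mass ≈ 251 kg

By the Tsiolkovsky rocket equation, m₀/m_f = exp(Δv / v_e) = exp(460 / 2050.0) = exp(0.2244) = 1.2516.
m_f = 1,250 / 1.2516 = 998.722 kg, so propellant = m₀ − m_f = 1,250 − 998.722 = 251.278 kg.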